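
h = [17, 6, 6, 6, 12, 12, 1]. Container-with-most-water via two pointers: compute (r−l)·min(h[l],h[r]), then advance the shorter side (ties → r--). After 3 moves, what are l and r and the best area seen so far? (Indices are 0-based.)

l=0, r=3, best area=60

[0,6] min(17,1)*6=6 best=6 * → r--
[0,5] min(17,12)*5=60 best=60 * → r--
[0,4] min(17,12)*4=48 best=60 → r--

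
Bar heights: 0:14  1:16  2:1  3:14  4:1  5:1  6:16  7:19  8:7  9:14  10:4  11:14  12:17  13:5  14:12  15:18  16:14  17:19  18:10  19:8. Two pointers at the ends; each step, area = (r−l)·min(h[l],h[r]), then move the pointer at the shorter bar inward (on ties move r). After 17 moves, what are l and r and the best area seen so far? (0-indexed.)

[0,19] min(14,8)*19=152 best=152 * → r--
[0,18] min(14,10)*18=180 best=180 * → r--
[0,17] min(14,19)*17=238 best=238 * → l++
[1,17] min(16,19)*16=256 best=256 * → l++
[2,17] min(1,19)*15=15 best=256 → l++
[3,17] min(14,19)*14=196 best=256 → l++
[4,17] min(1,19)*13=13 best=256 → l++
[5,17] min(1,19)*12=12 best=256 → l++
[6,17] min(16,19)*11=176 best=256 → l++
[7,17] min(19,19)*10=190 best=256 → r--
[7,16] min(19,14)*9=126 best=256 → r--
[7,15] min(19,18)*8=144 best=256 → r--
[7,14] min(19,12)*7=84 best=256 → r--
[7,13] min(19,5)*6=30 best=256 → r--
[7,12] min(19,17)*5=85 best=256 → r--
[7,11] min(19,14)*4=56 best=256 → r--
[7,10] min(19,4)*3=12 best=256 → r--

l=7, r=9, best area=256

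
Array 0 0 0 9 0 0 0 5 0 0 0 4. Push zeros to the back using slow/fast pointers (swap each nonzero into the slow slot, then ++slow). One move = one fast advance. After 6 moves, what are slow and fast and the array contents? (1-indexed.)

slow=1 fast=1: a[fast]=0, fast++
slow=1 fast=2: a[fast]=0, fast++
slow=1 fast=3: a[fast]=0, fast++
slow=1 fast=4: a[fast]=9≠0 swap→a[1]=9, slow++,fast++
slow=2 fast=5: a[fast]=0, fast++
slow=2 fast=6: a[fast]=0, fast++

slow=2, fast=7, a=[9, 0, 0, 0, 0, 0, 0, 5, 0, 0, 0, 4]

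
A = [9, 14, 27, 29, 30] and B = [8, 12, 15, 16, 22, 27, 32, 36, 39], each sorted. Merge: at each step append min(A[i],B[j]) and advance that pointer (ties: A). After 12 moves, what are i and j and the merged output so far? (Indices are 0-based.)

i=0 j=0: A[i]=9>B[j]=8 take 8, j++
i=0 j=1: A[i]=9<=B[j]=12 take 9, i++
i=1 j=1: A[i]=14>B[j]=12 take 12, j++
i=1 j=2: A[i]=14<=B[j]=15 take 14, i++
i=2 j=2: A[i]=27>B[j]=15 take 15, j++
i=2 j=3: A[i]=27>B[j]=16 take 16, j++
i=2 j=4: A[i]=27>B[j]=22 take 22, j++
i=2 j=5: A[i]=27<=B[j]=27 take 27, i++
i=3 j=5: A[i]=29>B[j]=27 take 27, j++
i=3 j=6: A[i]=29<=B[j]=32 take 29, i++
i=4 j=6: A[i]=30<=B[j]=32 take 30, i++
i=5 j=6: A done, take B[j]=32, j++

i=5, j=7, merged so far=[8, 9, 12, 14, 15, 16, 22, 27, 27, 29, 30, 32]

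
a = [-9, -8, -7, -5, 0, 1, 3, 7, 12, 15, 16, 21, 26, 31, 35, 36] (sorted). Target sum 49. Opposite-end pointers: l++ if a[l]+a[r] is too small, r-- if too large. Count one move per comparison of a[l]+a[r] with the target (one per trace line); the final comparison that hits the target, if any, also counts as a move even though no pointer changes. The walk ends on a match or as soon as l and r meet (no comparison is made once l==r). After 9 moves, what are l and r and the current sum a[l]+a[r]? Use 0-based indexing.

[0,15] -9+36=27 <49 → l++
[1,15] -8+36=28 <49 → l++
[2,15] -7+36=29 <49 → l++
[3,15] -5+36=31 <49 → l++
[4,15] 0+36=36 <49 → l++
[5,15] 1+36=37 <49 → l++
[6,15] 3+36=39 <49 → l++
[7,15] 7+36=43 <49 → l++
[8,15] 12+36=48 <49 → l++

l=9, r=15, sum=51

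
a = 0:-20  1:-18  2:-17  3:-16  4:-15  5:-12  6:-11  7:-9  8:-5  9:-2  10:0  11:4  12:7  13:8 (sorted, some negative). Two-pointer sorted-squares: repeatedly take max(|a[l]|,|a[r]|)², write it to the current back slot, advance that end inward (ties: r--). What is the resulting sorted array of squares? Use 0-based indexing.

[0, 4, 16, 25, 49, 64, 81, 121, 144, 225, 256, 289, 324, 400]

[0,13] |-20|>|8| out[13]=400 → l++
[1,13] |-18|>|8| out[12]=324 → l++
[2,13] |-17|>|8| out[11]=289 → l++
[3,13] |-16|>|8| out[10]=256 → l++
[4,13] |-15|>|8| out[9]=225 → l++
[5,13] |-12|>|8| out[8]=144 → l++
[6,13] |-11|>|8| out[7]=121 → l++
[7,13] |-9|>|8| out[6]=81 → l++
[8,13] |-5|<=|8| out[5]=64 → r--
[8,12] |-5|<=|7| out[4]=49 → r--
[8,11] |-5|>|4| out[3]=25 → l++
[9,11] |-2|<=|4| out[2]=16 → r--
[9,10] |-2|>|0| out[1]=4 → l++
[10,10] |0|<=|0| out[0]=0 → r--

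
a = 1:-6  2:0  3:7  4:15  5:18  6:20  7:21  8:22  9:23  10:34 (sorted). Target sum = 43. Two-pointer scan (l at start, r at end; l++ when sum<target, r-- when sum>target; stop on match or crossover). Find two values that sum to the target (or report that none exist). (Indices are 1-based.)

(20, 23)

l=1 r=10: -6+34=28 <43, l++
l=2 r=10: 0+34=34 <43, l++
l=3 r=10: 7+34=41 <43, l++
l=4 r=10: 15+34=49 >43, r--
l=4 r=9: 15+23=38 <43, l++
l=5 r=9: 18+23=41 <43, l++
l=6 r=9: 20+23=43, found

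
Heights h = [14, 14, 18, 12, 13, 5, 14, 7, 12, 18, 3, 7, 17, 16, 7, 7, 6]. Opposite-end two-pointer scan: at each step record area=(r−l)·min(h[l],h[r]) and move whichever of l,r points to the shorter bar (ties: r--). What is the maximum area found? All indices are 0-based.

[0,16] min(14,6)*16=96 best=96 * → r--
[0,15] min(14,7)*15=105 best=105 * → r--
[0,14] min(14,7)*14=98 best=105 → r--
[0,13] min(14,16)*13=182 best=182 * → l++
[1,13] min(14,16)*12=168 best=182 → l++
[2,13] min(18,16)*11=176 best=182 → r--
[2,12] min(18,17)*10=170 best=182 → r--
[2,11] min(18,7)*9=63 best=182 → r--
[2,10] min(18,3)*8=24 best=182 → r--
[2,9] min(18,18)*7=126 best=182 → r--
[2,8] min(18,12)*6=72 best=182 → r--
[2,7] min(18,7)*5=35 best=182 → r--
[2,6] min(18,14)*4=56 best=182 → r--
[2,5] min(18,5)*3=15 best=182 → r--
[2,4] min(18,13)*2=26 best=182 → r--
[2,3] min(18,12)*1=12 best=182 → r--

max area = 182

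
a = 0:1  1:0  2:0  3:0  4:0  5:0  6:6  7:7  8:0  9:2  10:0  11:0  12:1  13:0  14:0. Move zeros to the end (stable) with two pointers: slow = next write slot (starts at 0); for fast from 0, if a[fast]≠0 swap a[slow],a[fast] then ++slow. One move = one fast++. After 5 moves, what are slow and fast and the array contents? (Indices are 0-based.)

slow=1, fast=5, a=[1, 0, 0, 0, 0, 0, 6, 7, 0, 2, 0, 0, 1, 0, 0]

slow=0 fast=0: a[fast]=1≠0 swap→a[0]=1, slow++,fast++
slow=1 fast=1: a[fast]=0, fast++
slow=1 fast=2: a[fast]=0, fast++
slow=1 fast=3: a[fast]=0, fast++
slow=1 fast=4: a[fast]=0, fast++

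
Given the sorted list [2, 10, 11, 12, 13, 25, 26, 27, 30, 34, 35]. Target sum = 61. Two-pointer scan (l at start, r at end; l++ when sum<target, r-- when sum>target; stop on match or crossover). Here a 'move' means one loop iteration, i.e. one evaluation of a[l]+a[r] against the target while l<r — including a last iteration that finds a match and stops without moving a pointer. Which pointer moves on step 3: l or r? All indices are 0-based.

[0,10] 2+35=37 <61 → l++
[1,10] 10+35=45 <61 → l++
[2,10] 11+35=46 <61 → l++

l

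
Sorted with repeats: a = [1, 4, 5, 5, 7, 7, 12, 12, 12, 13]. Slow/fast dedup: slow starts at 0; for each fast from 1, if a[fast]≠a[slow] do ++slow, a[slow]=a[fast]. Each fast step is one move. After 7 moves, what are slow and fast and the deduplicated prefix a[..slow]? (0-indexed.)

(s=0,f=1) a[fast]=4≠a[slow]=1 write a[1]=4 → slow++,fast++
(s=1,f=2) a[fast]=5≠a[slow]=4 write a[2]=5 → slow++,fast++
(s=2,f=3) a[fast]=5=a[slow] dup → fast++
(s=2,f=4) a[fast]=7≠a[slow]=5 write a[3]=7 → slow++,fast++
(s=3,f=5) a[fast]=7=a[slow] dup → fast++
(s=3,f=6) a[fast]=12≠a[slow]=7 write a[4]=12 → slow++,fast++
(s=4,f=7) a[fast]=12=a[slow] dup → fast++

slow=4, fast=8, prefix=[1, 4, 5, 7, 12]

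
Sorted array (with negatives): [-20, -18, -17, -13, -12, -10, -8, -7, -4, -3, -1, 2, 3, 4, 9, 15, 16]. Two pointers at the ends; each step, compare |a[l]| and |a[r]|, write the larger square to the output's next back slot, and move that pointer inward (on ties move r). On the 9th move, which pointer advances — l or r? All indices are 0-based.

[0,16] |-20|>|16| out[16]=400 → l++
[1,16] |-18|>|16| out[15]=324 → l++
[2,16] |-17|>|16| out[14]=289 → l++
[3,16] |-13|<=|16| out[13]=256 → r--
[3,15] |-13|<=|15| out[12]=225 → r--
[3,14] |-13|>|9| out[11]=169 → l++
[4,14] |-12|>|9| out[10]=144 → l++
[5,14] |-10|>|9| out[9]=100 → l++
[6,14] |-8|<=|9| out[8]=81 → r--

r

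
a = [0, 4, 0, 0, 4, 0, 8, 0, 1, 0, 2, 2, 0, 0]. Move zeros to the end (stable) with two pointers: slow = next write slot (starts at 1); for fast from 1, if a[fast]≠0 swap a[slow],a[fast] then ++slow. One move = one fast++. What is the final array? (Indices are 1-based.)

(s=1,f=1) a[fast]=0 → fast++
(s=1,f=2) a[fast]=4≠0 swap→a[1]=4 → slow++,fast++
(s=2,f=3) a[fast]=0 → fast++
(s=2,f=4) a[fast]=0 → fast++
(s=2,f=5) a[fast]=4≠0 swap→a[2]=4 → slow++,fast++
(s=3,f=6) a[fast]=0 → fast++
(s=3,f=7) a[fast]=8≠0 swap→a[3]=8 → slow++,fast++
(s=4,f=8) a[fast]=0 → fast++
(s=4,f=9) a[fast]=1≠0 swap→a[4]=1 → slow++,fast++
(s=5,f=10) a[fast]=0 → fast++
(s=5,f=11) a[fast]=2≠0 swap→a[5]=2 → slow++,fast++
(s=6,f=12) a[fast]=2≠0 swap→a[6]=2 → slow++,fast++
(s=7,f=13) a[fast]=0 → fast++
(s=7,f=14) a[fast]=0 → fast++

[4, 4, 8, 1, 2, 2, 0, 0, 0, 0, 0, 0, 0, 0]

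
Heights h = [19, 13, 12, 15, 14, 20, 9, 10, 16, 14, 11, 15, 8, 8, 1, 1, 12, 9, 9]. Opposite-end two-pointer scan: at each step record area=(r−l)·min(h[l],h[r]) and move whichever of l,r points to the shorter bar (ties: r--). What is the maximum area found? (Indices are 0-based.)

max area = 192

[0,18] min(19,9)*18=162 best=162 * → r--
[0,17] min(19,9)*17=153 best=162 → r--
[0,16] min(19,12)*16=192 best=192 * → r--
[0,15] min(19,1)*15=15 best=192 → r--
[0,14] min(19,1)*14=14 best=192 → r--
[0,13] min(19,8)*13=104 best=192 → r--
[0,12] min(19,8)*12=96 best=192 → r--
[0,11] min(19,15)*11=165 best=192 → r--
[0,10] min(19,11)*10=110 best=192 → r--
[0,9] min(19,14)*9=126 best=192 → r--
[0,8] min(19,16)*8=128 best=192 → r--
[0,7] min(19,10)*7=70 best=192 → r--
[0,6] min(19,9)*6=54 best=192 → r--
[0,5] min(19,20)*5=95 best=192 → l++
[1,5] min(13,20)*4=52 best=192 → l++
[2,5] min(12,20)*3=36 best=192 → l++
[3,5] min(15,20)*2=30 best=192 → l++
[4,5] min(14,20)*1=14 best=192 → l++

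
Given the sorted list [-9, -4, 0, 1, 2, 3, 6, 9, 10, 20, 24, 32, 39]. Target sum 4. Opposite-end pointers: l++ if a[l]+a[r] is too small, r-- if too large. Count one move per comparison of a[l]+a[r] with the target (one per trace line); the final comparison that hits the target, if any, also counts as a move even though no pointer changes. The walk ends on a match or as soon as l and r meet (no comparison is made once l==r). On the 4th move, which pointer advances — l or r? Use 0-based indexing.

r

[0,12] -9+39=30 >4 → r--
[0,11] -9+32=23 >4 → r--
[0,10] -9+24=15 >4 → r--
[0,9] -9+20=11 >4 → r--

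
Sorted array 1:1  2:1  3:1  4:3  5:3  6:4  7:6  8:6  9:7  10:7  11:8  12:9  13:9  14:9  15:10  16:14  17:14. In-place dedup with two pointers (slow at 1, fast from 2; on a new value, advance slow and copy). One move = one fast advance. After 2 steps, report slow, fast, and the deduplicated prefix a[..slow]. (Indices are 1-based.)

slow=1, fast=4, prefix=[1]

(s=1,f=2) a[fast]=1=a[slow] dup → fast++
(s=1,f=3) a[fast]=1=a[slow] dup → fast++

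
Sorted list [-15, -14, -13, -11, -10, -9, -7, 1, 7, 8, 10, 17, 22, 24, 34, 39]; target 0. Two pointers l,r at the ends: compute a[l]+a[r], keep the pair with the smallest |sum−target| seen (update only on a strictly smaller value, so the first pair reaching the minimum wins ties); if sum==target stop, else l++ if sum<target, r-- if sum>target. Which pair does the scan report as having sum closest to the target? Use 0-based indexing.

pair (-10, 10) with sum 0 (|Δ|=0)

l=0 r=15: -15+39=24 d=24 *, r--
l=0 r=14: -15+34=19 d=19 *, r--
l=0 r=13: -15+24=9 d=9 *, r--
l=0 r=12: -15+22=7 d=7 *, r--
l=0 r=11: -15+17=2 d=2 *, r--
l=0 r=10: -15+10=-5 d=5, l++
l=1 r=10: -14+10=-4 d=4, l++
l=2 r=10: -13+10=-3 d=3, l++
l=3 r=10: -11+10=-1 d=1 *, l++
l=4 r=10: -10+10=0 d=0 *, stop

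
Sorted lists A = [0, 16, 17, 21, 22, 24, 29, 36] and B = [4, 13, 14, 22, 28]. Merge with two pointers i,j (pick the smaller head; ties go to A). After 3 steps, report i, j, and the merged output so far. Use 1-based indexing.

i=2, j=3, merged so far=[0, 4, 13]

[i=1,j=1] A[i]=0<=B[j]=4 take 0 → i++
[i=2,j=1] A[i]=16>B[j]=4 take 4 → j++
[i=2,j=2] A[i]=16>B[j]=13 take 13 → j++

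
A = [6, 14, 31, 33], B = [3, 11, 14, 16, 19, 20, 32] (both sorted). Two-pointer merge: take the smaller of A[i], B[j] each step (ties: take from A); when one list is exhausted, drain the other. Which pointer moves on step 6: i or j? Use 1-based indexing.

j

[i=1,j=1] A[i]=6>B[j]=3 take 3 → j++
[i=1,j=2] A[i]=6<=B[j]=11 take 6 → i++
[i=2,j=2] A[i]=14>B[j]=11 take 11 → j++
[i=2,j=3] A[i]=14<=B[j]=14 take 14 → i++
[i=3,j=3] A[i]=31>B[j]=14 take 14 → j++
[i=3,j=4] A[i]=31>B[j]=16 take 16 → j++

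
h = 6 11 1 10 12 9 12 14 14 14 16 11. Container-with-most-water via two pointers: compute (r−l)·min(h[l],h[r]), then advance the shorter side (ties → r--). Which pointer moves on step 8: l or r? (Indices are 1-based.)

l

l=1 r=12: min(6,11)*11=66 best=66 *, l++
l=2 r=12: min(11,11)*10=110 best=110 *, r--
l=2 r=11: min(11,16)*9=99 best=110, l++
l=3 r=11: min(1,16)*8=8 best=110, l++
l=4 r=11: min(10,16)*7=70 best=110, l++
l=5 r=11: min(12,16)*6=72 best=110, l++
l=6 r=11: min(9,16)*5=45 best=110, l++
l=7 r=11: min(12,16)*4=48 best=110, l++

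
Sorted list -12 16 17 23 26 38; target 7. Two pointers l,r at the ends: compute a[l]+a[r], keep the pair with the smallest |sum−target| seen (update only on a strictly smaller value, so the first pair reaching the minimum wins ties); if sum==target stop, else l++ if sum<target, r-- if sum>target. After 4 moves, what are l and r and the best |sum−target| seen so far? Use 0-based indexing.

l=1, r=2, best |Δ|=2

l=0 r=5: -12+38=26 d=19 *, r--
l=0 r=4: -12+26=14 d=7 *, r--
l=0 r=3: -12+23=11 d=4 *, r--
l=0 r=2: -12+17=5 d=2 *, l++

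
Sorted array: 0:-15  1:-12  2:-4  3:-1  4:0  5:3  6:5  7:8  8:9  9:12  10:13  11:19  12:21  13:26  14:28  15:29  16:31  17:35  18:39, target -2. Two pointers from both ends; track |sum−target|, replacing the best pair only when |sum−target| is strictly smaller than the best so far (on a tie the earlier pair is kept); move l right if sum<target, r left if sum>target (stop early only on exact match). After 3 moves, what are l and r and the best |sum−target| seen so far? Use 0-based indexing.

l=0, r=15, best |Δ|=18

l=0 r=18: -15+39=24 d=26 *, r--
l=0 r=17: -15+35=20 d=22 *, r--
l=0 r=16: -15+31=16 d=18 *, r--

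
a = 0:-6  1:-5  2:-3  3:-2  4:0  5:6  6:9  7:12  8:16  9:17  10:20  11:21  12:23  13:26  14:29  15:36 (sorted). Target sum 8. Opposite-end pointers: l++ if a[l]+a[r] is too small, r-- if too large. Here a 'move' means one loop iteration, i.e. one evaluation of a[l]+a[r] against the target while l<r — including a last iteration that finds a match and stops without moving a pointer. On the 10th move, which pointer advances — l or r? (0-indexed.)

[0,15] -6+36=30 >8 → r--
[0,14] -6+29=23 >8 → r--
[0,13] -6+26=20 >8 → r--
[0,12] -6+23=17 >8 → r--
[0,11] -6+21=15 >8 → r--
[0,10] -6+20=14 >8 → r--
[0,9] -6+17=11 >8 → r--
[0,8] -6+16=10 >8 → r--
[0,7] -6+12=6 <8 → l++
[1,7] -5+12=7 <8 → l++

l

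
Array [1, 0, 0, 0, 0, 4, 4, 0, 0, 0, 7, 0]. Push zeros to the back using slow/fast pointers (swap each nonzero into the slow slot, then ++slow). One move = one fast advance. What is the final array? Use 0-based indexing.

(s=0,f=0) a[fast]=1≠0 swap→a[0]=1 → slow++,fast++
(s=1,f=1) a[fast]=0 → fast++
(s=1,f=2) a[fast]=0 → fast++
(s=1,f=3) a[fast]=0 → fast++
(s=1,f=4) a[fast]=0 → fast++
(s=1,f=5) a[fast]=4≠0 swap→a[1]=4 → slow++,fast++
(s=2,f=6) a[fast]=4≠0 swap→a[2]=4 → slow++,fast++
(s=3,f=7) a[fast]=0 → fast++
(s=3,f=8) a[fast]=0 → fast++
(s=3,f=9) a[fast]=0 → fast++
(s=3,f=10) a[fast]=7≠0 swap→a[3]=7 → slow++,fast++
(s=4,f=11) a[fast]=0 → fast++

[1, 4, 4, 7, 0, 0, 0, 0, 0, 0, 0, 0]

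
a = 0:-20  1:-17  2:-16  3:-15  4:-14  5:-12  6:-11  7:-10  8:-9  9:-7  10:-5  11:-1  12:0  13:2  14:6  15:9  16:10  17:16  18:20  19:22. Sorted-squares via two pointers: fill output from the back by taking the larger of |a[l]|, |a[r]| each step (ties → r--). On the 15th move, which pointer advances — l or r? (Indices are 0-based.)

l

[0,19] |-20|<=|22| out[19]=484 → r--
[0,18] |-20|<=|20| out[18]=400 → r--
[0,17] |-20|>|16| out[17]=400 → l++
[1,17] |-17|>|16| out[16]=289 → l++
[2,17] |-16|<=|16| out[15]=256 → r--
[2,16] |-16|>|10| out[14]=256 → l++
[3,16] |-15|>|10| out[13]=225 → l++
[4,16] |-14|>|10| out[12]=196 → l++
[5,16] |-12|>|10| out[11]=144 → l++
[6,16] |-11|>|10| out[10]=121 → l++
[7,16] |-10|<=|10| out[9]=100 → r--
[7,15] |-10|>|9| out[8]=100 → l++
[8,15] |-9|<=|9| out[7]=81 → r--
[8,14] |-9|>|6| out[6]=81 → l++
[9,14] |-7|>|6| out[5]=49 → l++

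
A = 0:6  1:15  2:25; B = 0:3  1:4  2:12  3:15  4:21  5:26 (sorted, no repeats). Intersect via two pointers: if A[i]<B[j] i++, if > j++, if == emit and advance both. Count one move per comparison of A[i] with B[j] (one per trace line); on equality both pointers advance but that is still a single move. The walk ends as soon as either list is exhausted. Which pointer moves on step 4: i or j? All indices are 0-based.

j

i=0 j=0: 6>3, j++
i=0 j=1: 6>4, j++
i=0 j=2: 6<12, i++
i=1 j=2: 15>12, j++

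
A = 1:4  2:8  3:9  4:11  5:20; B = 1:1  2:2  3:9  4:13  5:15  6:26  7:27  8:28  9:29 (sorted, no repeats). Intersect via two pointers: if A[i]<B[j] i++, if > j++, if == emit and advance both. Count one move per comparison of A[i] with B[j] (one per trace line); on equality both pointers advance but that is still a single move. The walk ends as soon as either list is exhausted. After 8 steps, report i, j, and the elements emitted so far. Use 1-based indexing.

i=1 j=1: 4>1, j++
i=1 j=2: 4>2, j++
i=1 j=3: 4<9, i++
i=2 j=3: 8<9, i++
i=3 j=3: 9==9 emit, i++,j++
i=4 j=4: 11<13, i++
i=5 j=4: 20>13, j++
i=5 j=5: 20>15, j++

i=5, j=6, emitted=[9]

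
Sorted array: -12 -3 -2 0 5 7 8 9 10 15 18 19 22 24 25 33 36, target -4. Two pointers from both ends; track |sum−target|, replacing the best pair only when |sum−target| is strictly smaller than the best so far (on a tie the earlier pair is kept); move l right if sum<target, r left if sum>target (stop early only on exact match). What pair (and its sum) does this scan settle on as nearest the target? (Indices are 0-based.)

pair (-12, 8) with sum -4 (|Δ|=0)

[0,16] -12+36=24 d=28 * → r--
[0,15] -12+33=21 d=25 * → r--
[0,14] -12+25=13 d=17 * → r--
[0,13] -12+24=12 d=16 * → r--
[0,12] -12+22=10 d=14 * → r--
[0,11] -12+19=7 d=11 * → r--
[0,10] -12+18=6 d=10 * → r--
[0,9] -12+15=3 d=7 * → r--
[0,8] -12+10=-2 d=2 * → r--
[0,7] -12+9=-3 d=1 * → r--
[0,6] -12+8=-4 d=0 * → stop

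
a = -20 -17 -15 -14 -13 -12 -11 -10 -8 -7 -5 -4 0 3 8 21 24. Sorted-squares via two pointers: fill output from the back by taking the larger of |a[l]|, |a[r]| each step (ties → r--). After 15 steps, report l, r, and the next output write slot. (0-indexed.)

[0,16] |-20|<=|24| out[16]=576 → r--
[0,15] |-20|<=|21| out[15]=441 → r--
[0,14] |-20|>|8| out[14]=400 → l++
[1,14] |-17|>|8| out[13]=289 → l++
[2,14] |-15|>|8| out[12]=225 → l++
[3,14] |-14|>|8| out[11]=196 → l++
[4,14] |-13|>|8| out[10]=169 → l++
[5,14] |-12|>|8| out[9]=144 → l++
[6,14] |-11|>|8| out[8]=121 → l++
[7,14] |-10|>|8| out[7]=100 → l++
[8,14] |-8|<=|8| out[6]=64 → r--
[8,13] |-8|>|3| out[5]=64 → l++
[9,13] |-7|>|3| out[4]=49 → l++
[10,13] |-5|>|3| out[3]=25 → l++
[11,13] |-4|>|3| out[2]=16 → l++

l=12, r=13, next write slot=1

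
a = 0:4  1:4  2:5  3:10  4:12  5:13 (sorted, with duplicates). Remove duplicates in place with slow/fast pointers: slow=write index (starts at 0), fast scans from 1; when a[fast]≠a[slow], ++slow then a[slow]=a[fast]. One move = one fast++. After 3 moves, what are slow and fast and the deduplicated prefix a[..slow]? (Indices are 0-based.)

slow=2, fast=4, prefix=[4, 5, 10]

slow=0 fast=1: a[fast]=4=a[slow] dup, fast++
slow=0 fast=2: a[fast]=5≠a[slow]=4 write a[1]=5, slow++,fast++
slow=1 fast=3: a[fast]=10≠a[slow]=5 write a[2]=10, slow++,fast++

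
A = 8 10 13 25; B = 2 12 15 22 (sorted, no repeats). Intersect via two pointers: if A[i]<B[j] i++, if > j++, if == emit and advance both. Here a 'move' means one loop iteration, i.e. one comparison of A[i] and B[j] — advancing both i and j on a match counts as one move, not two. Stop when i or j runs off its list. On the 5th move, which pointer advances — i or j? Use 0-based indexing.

i=0 j=0: 8>2, j++
i=0 j=1: 8<12, i++
i=1 j=1: 10<12, i++
i=2 j=1: 13>12, j++
i=2 j=2: 13<15, i++

i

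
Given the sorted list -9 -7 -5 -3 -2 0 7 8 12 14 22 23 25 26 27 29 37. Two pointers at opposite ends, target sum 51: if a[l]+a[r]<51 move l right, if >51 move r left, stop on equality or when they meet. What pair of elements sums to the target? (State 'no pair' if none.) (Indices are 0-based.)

(14, 37)

[0,16] -9+37=28 <51 → l++
[1,16] -7+37=30 <51 → l++
[2,16] -5+37=32 <51 → l++
[3,16] -3+37=34 <51 → l++
[4,16] -2+37=35 <51 → l++
[5,16] 0+37=37 <51 → l++
[6,16] 7+37=44 <51 → l++
[7,16] 8+37=45 <51 → l++
[8,16] 12+37=49 <51 → l++
[9,16] 14+37=51 → found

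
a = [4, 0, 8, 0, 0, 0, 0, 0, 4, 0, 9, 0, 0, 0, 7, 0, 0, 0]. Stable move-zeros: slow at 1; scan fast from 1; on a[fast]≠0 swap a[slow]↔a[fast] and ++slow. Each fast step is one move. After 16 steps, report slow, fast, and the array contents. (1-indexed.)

slow=6, fast=17, a=[4, 8, 4, 9, 7, 0, 0, 0, 0, 0, 0, 0, 0, 0, 0, 0, 0, 0]

(s=1,f=1) a[fast]=4≠0 swap→a[1]=4 → slow++,fast++
(s=2,f=2) a[fast]=0 → fast++
(s=2,f=3) a[fast]=8≠0 swap→a[2]=8 → slow++,fast++
(s=3,f=4) a[fast]=0 → fast++
(s=3,f=5) a[fast]=0 → fast++
(s=3,f=6) a[fast]=0 → fast++
(s=3,f=7) a[fast]=0 → fast++
(s=3,f=8) a[fast]=0 → fast++
(s=3,f=9) a[fast]=4≠0 swap→a[3]=4 → slow++,fast++
(s=4,f=10) a[fast]=0 → fast++
(s=4,f=11) a[fast]=9≠0 swap→a[4]=9 → slow++,fast++
(s=5,f=12) a[fast]=0 → fast++
(s=5,f=13) a[fast]=0 → fast++
(s=5,f=14) a[fast]=0 → fast++
(s=5,f=15) a[fast]=7≠0 swap→a[5]=7 → slow++,fast++
(s=6,f=16) a[fast]=0 → fast++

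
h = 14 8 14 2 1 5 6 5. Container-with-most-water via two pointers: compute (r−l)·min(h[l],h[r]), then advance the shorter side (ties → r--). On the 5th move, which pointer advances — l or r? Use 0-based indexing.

[0,7] min(14,5)*7=35 best=35 * → r--
[0,6] min(14,6)*6=36 best=36 * → r--
[0,5] min(14,5)*5=25 best=36 → r--
[0,4] min(14,1)*4=4 best=36 → r--
[0,3] min(14,2)*3=6 best=36 → r--

r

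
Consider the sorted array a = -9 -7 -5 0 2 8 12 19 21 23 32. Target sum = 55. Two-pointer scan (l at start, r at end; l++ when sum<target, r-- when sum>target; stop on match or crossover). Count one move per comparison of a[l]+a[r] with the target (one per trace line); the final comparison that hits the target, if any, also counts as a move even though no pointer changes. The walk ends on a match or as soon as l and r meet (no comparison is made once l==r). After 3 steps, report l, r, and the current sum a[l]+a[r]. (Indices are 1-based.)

l=1 r=11: -9+32=23 <55, l++
l=2 r=11: -7+32=25 <55, l++
l=3 r=11: -5+32=27 <55, l++

l=4, r=11, sum=32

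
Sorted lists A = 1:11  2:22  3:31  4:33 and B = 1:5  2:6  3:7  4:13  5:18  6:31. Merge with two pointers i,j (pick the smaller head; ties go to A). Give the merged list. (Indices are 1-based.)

[i=1,j=1] A[i]=11>B[j]=5 take 5 → j++
[i=1,j=2] A[i]=11>B[j]=6 take 6 → j++
[i=1,j=3] A[i]=11>B[j]=7 take 7 → j++
[i=1,j=4] A[i]=11<=B[j]=13 take 11 → i++
[i=2,j=4] A[i]=22>B[j]=13 take 13 → j++
[i=2,j=5] A[i]=22>B[j]=18 take 18 → j++
[i=2,j=6] A[i]=22<=B[j]=31 take 22 → i++
[i=3,j=6] A[i]=31<=B[j]=31 take 31 → i++
[i=4,j=6] A[i]=33>B[j]=31 take 31 → j++
[i=4,j=7] B done, take A[i]=33 → i++

[5, 6, 7, 11, 13, 18, 22, 31, 31, 33]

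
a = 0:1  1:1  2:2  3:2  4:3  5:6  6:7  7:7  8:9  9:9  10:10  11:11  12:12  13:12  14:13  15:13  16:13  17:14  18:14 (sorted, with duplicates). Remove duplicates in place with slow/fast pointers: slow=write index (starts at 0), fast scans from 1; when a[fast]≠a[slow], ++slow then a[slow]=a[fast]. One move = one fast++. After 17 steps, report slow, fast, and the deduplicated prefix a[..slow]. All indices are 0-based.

slow=0 fast=1: a[fast]=1=a[slow] dup, fast++
slow=0 fast=2: a[fast]=2≠a[slow]=1 write a[1]=2, slow++,fast++
slow=1 fast=3: a[fast]=2=a[slow] dup, fast++
slow=1 fast=4: a[fast]=3≠a[slow]=2 write a[2]=3, slow++,fast++
slow=2 fast=5: a[fast]=6≠a[slow]=3 write a[3]=6, slow++,fast++
slow=3 fast=6: a[fast]=7≠a[slow]=6 write a[4]=7, slow++,fast++
slow=4 fast=7: a[fast]=7=a[slow] dup, fast++
slow=4 fast=8: a[fast]=9≠a[slow]=7 write a[5]=9, slow++,fast++
slow=5 fast=9: a[fast]=9=a[slow] dup, fast++
slow=5 fast=10: a[fast]=10≠a[slow]=9 write a[6]=10, slow++,fast++
slow=6 fast=11: a[fast]=11≠a[slow]=10 write a[7]=11, slow++,fast++
slow=7 fast=12: a[fast]=12≠a[slow]=11 write a[8]=12, slow++,fast++
slow=8 fast=13: a[fast]=12=a[slow] dup, fast++
slow=8 fast=14: a[fast]=13≠a[slow]=12 write a[9]=13, slow++,fast++
slow=9 fast=15: a[fast]=13=a[slow] dup, fast++
slow=9 fast=16: a[fast]=13=a[slow] dup, fast++
slow=9 fast=17: a[fast]=14≠a[slow]=13 write a[10]=14, slow++,fast++

slow=10, fast=18, prefix=[1, 2, 3, 6, 7, 9, 10, 11, 12, 13, 14]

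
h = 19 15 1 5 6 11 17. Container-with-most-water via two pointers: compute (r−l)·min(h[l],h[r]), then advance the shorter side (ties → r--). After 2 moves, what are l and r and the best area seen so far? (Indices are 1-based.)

l=1, r=5, best area=102

[1,7] min(19,17)*6=102 best=102 * → r--
[1,6] min(19,11)*5=55 best=102 → r--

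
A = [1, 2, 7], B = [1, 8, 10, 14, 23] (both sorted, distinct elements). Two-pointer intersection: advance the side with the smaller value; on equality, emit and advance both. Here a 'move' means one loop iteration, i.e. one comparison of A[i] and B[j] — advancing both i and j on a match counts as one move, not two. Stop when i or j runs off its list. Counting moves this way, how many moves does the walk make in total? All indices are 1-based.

3 moves

[i=1,j=1] 1==1 emit → i++,j++
[i=2,j=2] 2<8 → i++
[i=3,j=2] 7<8 → i++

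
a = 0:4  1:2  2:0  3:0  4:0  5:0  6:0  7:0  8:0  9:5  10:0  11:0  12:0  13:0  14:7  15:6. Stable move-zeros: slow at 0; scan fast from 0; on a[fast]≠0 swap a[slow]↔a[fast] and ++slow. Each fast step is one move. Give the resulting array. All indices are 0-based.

[4, 2, 5, 7, 6, 0, 0, 0, 0, 0, 0, 0, 0, 0, 0, 0]

(s=0,f=0) a[fast]=4≠0 swap→a[0]=4 → slow++,fast++
(s=1,f=1) a[fast]=2≠0 swap→a[1]=2 → slow++,fast++
(s=2,f=2) a[fast]=0 → fast++
(s=2,f=3) a[fast]=0 → fast++
(s=2,f=4) a[fast]=0 → fast++
(s=2,f=5) a[fast]=0 → fast++
(s=2,f=6) a[fast]=0 → fast++
(s=2,f=7) a[fast]=0 → fast++
(s=2,f=8) a[fast]=0 → fast++
(s=2,f=9) a[fast]=5≠0 swap→a[2]=5 → slow++,fast++
(s=3,f=10) a[fast]=0 → fast++
(s=3,f=11) a[fast]=0 → fast++
(s=3,f=12) a[fast]=0 → fast++
(s=3,f=13) a[fast]=0 → fast++
(s=3,f=14) a[fast]=7≠0 swap→a[3]=7 → slow++,fast++
(s=4,f=15) a[fast]=6≠0 swap→a[4]=6 → slow++,fast++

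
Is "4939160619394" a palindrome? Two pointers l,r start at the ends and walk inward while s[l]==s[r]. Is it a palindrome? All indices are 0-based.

[0,12] '4'=='4' → l++,r--
[1,11] '9'=='9' → l++,r--
[2,10] '3'=='3' → l++,r--
[3,9] '9'=='9' → l++,r--
[4,8] '1'=='1' → l++,r--
[5,7] '6'=='6' → l++,r--

palindrome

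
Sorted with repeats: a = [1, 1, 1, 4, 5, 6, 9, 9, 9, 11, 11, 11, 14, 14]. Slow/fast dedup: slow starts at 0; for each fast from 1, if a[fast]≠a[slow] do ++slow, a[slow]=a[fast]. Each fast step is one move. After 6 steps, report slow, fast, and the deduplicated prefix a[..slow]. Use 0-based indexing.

(s=0,f=1) a[fast]=1=a[slow] dup → fast++
(s=0,f=2) a[fast]=1=a[slow] dup → fast++
(s=0,f=3) a[fast]=4≠a[slow]=1 write a[1]=4 → slow++,fast++
(s=1,f=4) a[fast]=5≠a[slow]=4 write a[2]=5 → slow++,fast++
(s=2,f=5) a[fast]=6≠a[slow]=5 write a[3]=6 → slow++,fast++
(s=3,f=6) a[fast]=9≠a[slow]=6 write a[4]=9 → slow++,fast++

slow=4, fast=7, prefix=[1, 4, 5, 6, 9]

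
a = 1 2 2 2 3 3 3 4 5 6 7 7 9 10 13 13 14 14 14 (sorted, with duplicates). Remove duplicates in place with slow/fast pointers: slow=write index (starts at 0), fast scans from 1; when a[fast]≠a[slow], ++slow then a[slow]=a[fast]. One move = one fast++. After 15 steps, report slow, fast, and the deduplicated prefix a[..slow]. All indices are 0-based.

(s=0,f=1) a[fast]=2≠a[slow]=1 write a[1]=2 → slow++,fast++
(s=1,f=2) a[fast]=2=a[slow] dup → fast++
(s=1,f=3) a[fast]=2=a[slow] dup → fast++
(s=1,f=4) a[fast]=3≠a[slow]=2 write a[2]=3 → slow++,fast++
(s=2,f=5) a[fast]=3=a[slow] dup → fast++
(s=2,f=6) a[fast]=3=a[slow] dup → fast++
(s=2,f=7) a[fast]=4≠a[slow]=3 write a[3]=4 → slow++,fast++
(s=3,f=8) a[fast]=5≠a[slow]=4 write a[4]=5 → slow++,fast++
(s=4,f=9) a[fast]=6≠a[slow]=5 write a[5]=6 → slow++,fast++
(s=5,f=10) a[fast]=7≠a[slow]=6 write a[6]=7 → slow++,fast++
(s=6,f=11) a[fast]=7=a[slow] dup → fast++
(s=6,f=12) a[fast]=9≠a[slow]=7 write a[7]=9 → slow++,fast++
(s=7,f=13) a[fast]=10≠a[slow]=9 write a[8]=10 → slow++,fast++
(s=8,f=14) a[fast]=13≠a[slow]=10 write a[9]=13 → slow++,fast++
(s=9,f=15) a[fast]=13=a[slow] dup → fast++

slow=9, fast=16, prefix=[1, 2, 3, 4, 5, 6, 7, 9, 10, 13]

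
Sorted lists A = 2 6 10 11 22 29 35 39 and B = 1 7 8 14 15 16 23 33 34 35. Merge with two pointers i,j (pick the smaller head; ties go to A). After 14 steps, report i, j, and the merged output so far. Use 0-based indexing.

i=0 j=0: A[i]=2>B[j]=1 take 1, j++
i=0 j=1: A[i]=2<=B[j]=7 take 2, i++
i=1 j=1: A[i]=6<=B[j]=7 take 6, i++
i=2 j=1: A[i]=10>B[j]=7 take 7, j++
i=2 j=2: A[i]=10>B[j]=8 take 8, j++
i=2 j=3: A[i]=10<=B[j]=14 take 10, i++
i=3 j=3: A[i]=11<=B[j]=14 take 11, i++
i=4 j=3: A[i]=22>B[j]=14 take 14, j++
i=4 j=4: A[i]=22>B[j]=15 take 15, j++
i=4 j=5: A[i]=22>B[j]=16 take 16, j++
i=4 j=6: A[i]=22<=B[j]=23 take 22, i++
i=5 j=6: A[i]=29>B[j]=23 take 23, j++
i=5 j=7: A[i]=29<=B[j]=33 take 29, i++
i=6 j=7: A[i]=35>B[j]=33 take 33, j++

i=6, j=8, merged so far=[1, 2, 6, 7, 8, 10, 11, 14, 15, 16, 22, 23, 29, 33]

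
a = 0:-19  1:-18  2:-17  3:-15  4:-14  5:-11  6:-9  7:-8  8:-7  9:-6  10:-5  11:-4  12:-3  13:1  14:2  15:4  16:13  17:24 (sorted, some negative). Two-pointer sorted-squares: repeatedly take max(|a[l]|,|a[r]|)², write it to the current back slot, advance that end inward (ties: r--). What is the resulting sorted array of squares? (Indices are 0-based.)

[1, 4, 9, 16, 16, 25, 36, 49, 64, 81, 121, 169, 196, 225, 289, 324, 361, 576]

l=0 r=17: |-19|<=|24| out[17]=576, r--
l=0 r=16: |-19|>|13| out[16]=361, l++
l=1 r=16: |-18|>|13| out[15]=324, l++
l=2 r=16: |-17|>|13| out[14]=289, l++
l=3 r=16: |-15|>|13| out[13]=225, l++
l=4 r=16: |-14|>|13| out[12]=196, l++
l=5 r=16: |-11|<=|13| out[11]=169, r--
l=5 r=15: |-11|>|4| out[10]=121, l++
l=6 r=15: |-9|>|4| out[9]=81, l++
l=7 r=15: |-8|>|4| out[8]=64, l++
l=8 r=15: |-7|>|4| out[7]=49, l++
l=9 r=15: |-6|>|4| out[6]=36, l++
l=10 r=15: |-5|>|4| out[5]=25, l++
l=11 r=15: |-4|<=|4| out[4]=16, r--
l=11 r=14: |-4|>|2| out[3]=16, l++
l=12 r=14: |-3|>|2| out[2]=9, l++
l=13 r=14: |1|<=|2| out[1]=4, r--
l=13 r=13: |1|<=|1| out[0]=1, r--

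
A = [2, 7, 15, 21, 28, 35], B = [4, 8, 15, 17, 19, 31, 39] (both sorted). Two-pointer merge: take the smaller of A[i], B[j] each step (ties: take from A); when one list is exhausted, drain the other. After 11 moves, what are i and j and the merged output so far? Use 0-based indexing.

[i=0,j=0] A[i]=2<=B[j]=4 take 2 → i++
[i=1,j=0] A[i]=7>B[j]=4 take 4 → j++
[i=1,j=1] A[i]=7<=B[j]=8 take 7 → i++
[i=2,j=1] A[i]=15>B[j]=8 take 8 → j++
[i=2,j=2] A[i]=15<=B[j]=15 take 15 → i++
[i=3,j=2] A[i]=21>B[j]=15 take 15 → j++
[i=3,j=3] A[i]=21>B[j]=17 take 17 → j++
[i=3,j=4] A[i]=21>B[j]=19 take 19 → j++
[i=3,j=5] A[i]=21<=B[j]=31 take 21 → i++
[i=4,j=5] A[i]=28<=B[j]=31 take 28 → i++
[i=5,j=5] A[i]=35>B[j]=31 take 31 → j++

i=5, j=6, merged so far=[2, 4, 7, 8, 15, 15, 17, 19, 21, 28, 31]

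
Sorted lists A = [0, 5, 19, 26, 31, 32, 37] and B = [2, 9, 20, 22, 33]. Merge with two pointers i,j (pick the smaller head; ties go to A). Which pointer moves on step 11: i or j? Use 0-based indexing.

[i=0,j=0] A[i]=0<=B[j]=2 take 0 → i++
[i=1,j=0] A[i]=5>B[j]=2 take 2 → j++
[i=1,j=1] A[i]=5<=B[j]=9 take 5 → i++
[i=2,j=1] A[i]=19>B[j]=9 take 9 → j++
[i=2,j=2] A[i]=19<=B[j]=20 take 19 → i++
[i=3,j=2] A[i]=26>B[j]=20 take 20 → j++
[i=3,j=3] A[i]=26>B[j]=22 take 22 → j++
[i=3,j=4] A[i]=26<=B[j]=33 take 26 → i++
[i=4,j=4] A[i]=31<=B[j]=33 take 31 → i++
[i=5,j=4] A[i]=32<=B[j]=33 take 32 → i++
[i=6,j=4] A[i]=37>B[j]=33 take 33 → j++

j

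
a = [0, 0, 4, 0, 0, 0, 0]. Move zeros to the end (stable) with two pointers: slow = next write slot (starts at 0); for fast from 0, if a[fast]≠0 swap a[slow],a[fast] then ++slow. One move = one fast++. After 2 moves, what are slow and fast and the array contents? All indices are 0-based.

slow=0 fast=0: a[fast]=0, fast++
slow=0 fast=1: a[fast]=0, fast++

slow=0, fast=2, a=[0, 0, 4, 0, 0, 0, 0]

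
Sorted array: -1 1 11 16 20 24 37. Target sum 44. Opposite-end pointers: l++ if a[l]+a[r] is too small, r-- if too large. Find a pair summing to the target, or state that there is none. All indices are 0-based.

l=0 r=6: -1+37=36 <44, l++
l=1 r=6: 1+37=38 <44, l++
l=2 r=6: 11+37=48 >44, r--
l=2 r=5: 11+24=35 <44, l++
l=3 r=5: 16+24=40 <44, l++
l=4 r=5: 20+24=44, found

(20, 24)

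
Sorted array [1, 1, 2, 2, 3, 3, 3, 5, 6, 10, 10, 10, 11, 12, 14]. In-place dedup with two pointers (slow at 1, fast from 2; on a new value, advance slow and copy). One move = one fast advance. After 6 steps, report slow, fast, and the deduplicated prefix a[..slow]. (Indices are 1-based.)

slow=1 fast=2: a[fast]=1=a[slow] dup, fast++
slow=1 fast=3: a[fast]=2≠a[slow]=1 write a[2]=2, slow++,fast++
slow=2 fast=4: a[fast]=2=a[slow] dup, fast++
slow=2 fast=5: a[fast]=3≠a[slow]=2 write a[3]=3, slow++,fast++
slow=3 fast=6: a[fast]=3=a[slow] dup, fast++
slow=3 fast=7: a[fast]=3=a[slow] dup, fast++

slow=3, fast=8, prefix=[1, 2, 3]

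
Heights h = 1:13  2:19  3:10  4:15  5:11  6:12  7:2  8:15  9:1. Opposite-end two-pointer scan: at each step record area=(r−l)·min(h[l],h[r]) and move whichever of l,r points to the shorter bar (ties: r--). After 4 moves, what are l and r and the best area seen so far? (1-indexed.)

[1,9] min(13,1)*8=8 best=8 * → r--
[1,8] min(13,15)*7=91 best=91 * → l++
[2,8] min(19,15)*6=90 best=91 → r--
[2,7] min(19,2)*5=10 best=91 → r--

l=2, r=6, best area=91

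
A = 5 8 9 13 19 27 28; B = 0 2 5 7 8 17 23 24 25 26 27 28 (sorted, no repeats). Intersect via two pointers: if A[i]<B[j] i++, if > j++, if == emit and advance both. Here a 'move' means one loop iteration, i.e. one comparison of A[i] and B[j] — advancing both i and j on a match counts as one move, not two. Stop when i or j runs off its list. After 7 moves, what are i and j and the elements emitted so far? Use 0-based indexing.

i=4, j=5, emitted=[5, 8]

[i=0,j=0] 5>0 → j++
[i=0,j=1] 5>2 → j++
[i=0,j=2] 5==5 emit → i++,j++
[i=1,j=3] 8>7 → j++
[i=1,j=4] 8==8 emit → i++,j++
[i=2,j=5] 9<17 → i++
[i=3,j=5] 13<17 → i++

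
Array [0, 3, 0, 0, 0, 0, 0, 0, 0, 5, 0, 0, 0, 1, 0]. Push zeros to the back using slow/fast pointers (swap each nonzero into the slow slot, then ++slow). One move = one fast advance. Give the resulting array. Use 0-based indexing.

[3, 5, 1, 0, 0, 0, 0, 0, 0, 0, 0, 0, 0, 0, 0]

slow=0 fast=0: a[fast]=0, fast++
slow=0 fast=1: a[fast]=3≠0 swap→a[0]=3, slow++,fast++
slow=1 fast=2: a[fast]=0, fast++
slow=1 fast=3: a[fast]=0, fast++
slow=1 fast=4: a[fast]=0, fast++
slow=1 fast=5: a[fast]=0, fast++
slow=1 fast=6: a[fast]=0, fast++
slow=1 fast=7: a[fast]=0, fast++
slow=1 fast=8: a[fast]=0, fast++
slow=1 fast=9: a[fast]=5≠0 swap→a[1]=5, slow++,fast++
slow=2 fast=10: a[fast]=0, fast++
slow=2 fast=11: a[fast]=0, fast++
slow=2 fast=12: a[fast]=0, fast++
slow=2 fast=13: a[fast]=1≠0 swap→a[2]=1, slow++,fast++
slow=3 fast=14: a[fast]=0, fast++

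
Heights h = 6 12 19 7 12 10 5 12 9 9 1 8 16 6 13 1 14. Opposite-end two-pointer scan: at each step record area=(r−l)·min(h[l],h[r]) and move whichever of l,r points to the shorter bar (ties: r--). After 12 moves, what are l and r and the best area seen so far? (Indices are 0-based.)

[0,16] min(6,14)*16=96 best=96 * → l++
[1,16] min(12,14)*15=180 best=180 * → l++
[2,16] min(19,14)*14=196 best=196 * → r--
[2,15] min(19,1)*13=13 best=196 → r--
[2,14] min(19,13)*12=156 best=196 → r--
[2,13] min(19,6)*11=66 best=196 → r--
[2,12] min(19,16)*10=160 best=196 → r--
[2,11] min(19,8)*9=72 best=196 → r--
[2,10] min(19,1)*8=8 best=196 → r--
[2,9] min(19,9)*7=63 best=196 → r--
[2,8] min(19,9)*6=54 best=196 → r--
[2,7] min(19,12)*5=60 best=196 → r--

l=2, r=6, best area=196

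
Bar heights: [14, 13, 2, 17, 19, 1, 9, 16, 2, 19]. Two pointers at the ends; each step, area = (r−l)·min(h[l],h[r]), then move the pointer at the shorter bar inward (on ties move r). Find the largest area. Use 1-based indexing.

max area = 126

l=1 r=10: min(14,19)*9=126 best=126 *, l++
l=2 r=10: min(13,19)*8=104 best=126, l++
l=3 r=10: min(2,19)*7=14 best=126, l++
l=4 r=10: min(17,19)*6=102 best=126, l++
l=5 r=10: min(19,19)*5=95 best=126, r--
l=5 r=9: min(19,2)*4=8 best=126, r--
l=5 r=8: min(19,16)*3=48 best=126, r--
l=5 r=7: min(19,9)*2=18 best=126, r--
l=5 r=6: min(19,1)*1=1 best=126, r--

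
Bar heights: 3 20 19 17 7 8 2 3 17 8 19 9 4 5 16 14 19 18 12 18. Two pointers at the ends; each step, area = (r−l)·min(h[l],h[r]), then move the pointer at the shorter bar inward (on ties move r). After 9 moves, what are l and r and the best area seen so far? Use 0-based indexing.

l=0 r=19: min(3,18)*19=57 best=57 *, l++
l=1 r=19: min(20,18)*18=324 best=324 *, r--
l=1 r=18: min(20,12)*17=204 best=324, r--
l=1 r=17: min(20,18)*16=288 best=324, r--
l=1 r=16: min(20,19)*15=285 best=324, r--
l=1 r=15: min(20,14)*14=196 best=324, r--
l=1 r=14: min(20,16)*13=208 best=324, r--
l=1 r=13: min(20,5)*12=60 best=324, r--
l=1 r=12: min(20,4)*11=44 best=324, r--

l=1, r=11, best area=324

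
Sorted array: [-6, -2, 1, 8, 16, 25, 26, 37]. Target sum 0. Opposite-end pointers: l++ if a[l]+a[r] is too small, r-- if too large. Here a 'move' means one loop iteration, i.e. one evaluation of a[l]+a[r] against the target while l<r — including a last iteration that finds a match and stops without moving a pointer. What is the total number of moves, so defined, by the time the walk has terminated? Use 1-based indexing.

7 moves

[1,8] -6+37=31 >0 → r--
[1,7] -6+26=20 >0 → r--
[1,6] -6+25=19 >0 → r--
[1,5] -6+16=10 >0 → r--
[1,4] -6+8=2 >0 → r--
[1,3] -6+1=-5 <0 → l++
[2,3] -2+1=-1 <0 → l++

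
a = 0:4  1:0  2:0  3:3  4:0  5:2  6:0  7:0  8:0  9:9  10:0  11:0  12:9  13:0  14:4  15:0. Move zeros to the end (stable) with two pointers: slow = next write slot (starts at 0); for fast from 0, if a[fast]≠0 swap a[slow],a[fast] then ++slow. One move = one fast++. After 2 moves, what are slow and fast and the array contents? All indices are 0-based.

slow=1, fast=2, a=[4, 0, 0, 3, 0, 2, 0, 0, 0, 9, 0, 0, 9, 0, 4, 0]

(s=0,f=0) a[fast]=4≠0 swap→a[0]=4 → slow++,fast++
(s=1,f=1) a[fast]=0 → fast++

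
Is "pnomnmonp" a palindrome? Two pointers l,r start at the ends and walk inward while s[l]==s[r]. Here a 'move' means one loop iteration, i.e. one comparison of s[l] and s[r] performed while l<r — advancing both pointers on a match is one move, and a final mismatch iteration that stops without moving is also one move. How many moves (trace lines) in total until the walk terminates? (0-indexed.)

l=0 r=8: 'p'=='p', l++,r--
l=1 r=7: 'n'=='n', l++,r--
l=2 r=6: 'o'=='o', l++,r--
l=3 r=5: 'm'=='m', l++,r--

4 moves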